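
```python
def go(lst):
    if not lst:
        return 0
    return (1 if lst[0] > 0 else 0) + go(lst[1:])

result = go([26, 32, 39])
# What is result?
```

Count of positive elements in [26, 32, 39] = 3

Answer: 3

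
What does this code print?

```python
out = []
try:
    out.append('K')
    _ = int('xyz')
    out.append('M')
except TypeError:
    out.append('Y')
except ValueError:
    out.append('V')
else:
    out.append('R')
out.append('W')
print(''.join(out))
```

Execution trace: 'K' (try body) → 'V' (except ValueError) → 'W' (after the try/except). Output: KVW

Answer: KVW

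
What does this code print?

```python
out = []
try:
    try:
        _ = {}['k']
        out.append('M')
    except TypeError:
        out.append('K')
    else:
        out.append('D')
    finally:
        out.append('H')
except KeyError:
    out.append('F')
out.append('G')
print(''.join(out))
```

Execution trace: 'H' (inner finally) → 'F' (outer except KeyError) → 'G' (after the try/except). Output: HFG

Answer: HFG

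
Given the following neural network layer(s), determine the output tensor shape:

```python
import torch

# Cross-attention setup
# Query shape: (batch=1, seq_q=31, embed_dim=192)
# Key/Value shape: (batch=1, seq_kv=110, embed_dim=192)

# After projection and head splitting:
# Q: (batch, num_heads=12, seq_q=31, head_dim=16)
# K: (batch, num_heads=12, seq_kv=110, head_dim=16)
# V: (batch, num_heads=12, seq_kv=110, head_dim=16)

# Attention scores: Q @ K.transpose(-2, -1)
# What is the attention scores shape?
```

Input: (1, 31, 192) -> Output: (1, 12, 31, 110)

Answer: (1, 12, 31, 110)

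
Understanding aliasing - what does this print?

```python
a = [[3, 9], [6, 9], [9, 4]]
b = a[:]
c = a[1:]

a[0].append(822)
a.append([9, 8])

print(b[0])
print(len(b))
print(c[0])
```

Key concept: slice with nested mutation.
Step by step:
`a = [[3, 9], [6, 9], [9, 4]]` → a = [[3, 9], [6, 9], [9, 4]]
`b = a[:]` → b = [[3, 9], [6, 9], [9, 4]]
`c = a[1:]` → c = [[6, 9], [9, 4]]
`a[0].append(822)` → a = [[3, 9, 822], [6, 9], [9, 4]]; b = [[3, 9, 822], [6, 9], [9, 4]]
`a.append([9, 8])` → a = [[3, 9, 822], [6, 9], [9, 4], [9, 8]]
`print(b[0])` → prints [3, 9, 822]
`print(len(b))` → prints 3
`print(c[0])` → prints [6, 9]

Answer:
[3, 9, 822]
3
[6, 9]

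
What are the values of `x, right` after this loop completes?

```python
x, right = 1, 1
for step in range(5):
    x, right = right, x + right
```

Fibonacci: after 5 iterations
`x, right` takes the values: (1, 1) → (1, 2) → (2, 3) → (3, 5) → (5, 8) → (8, 13)

Answer: 8, 13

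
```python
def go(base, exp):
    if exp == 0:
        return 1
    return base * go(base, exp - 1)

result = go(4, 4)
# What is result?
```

go(4, 4) = 4 * 4 * 4 * 4 = 256

Answer: 256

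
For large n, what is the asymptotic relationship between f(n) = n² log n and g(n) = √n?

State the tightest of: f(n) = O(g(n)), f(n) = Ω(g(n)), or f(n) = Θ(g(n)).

n² log n vs √n: f(n) = Ω(g(n)) but not O(g(n)) — n² log n grows strictly faster than √n.

Answer: f(n) = Ω(g(n)) but not O(g(n)) — n² log n grows strictly faster than √n.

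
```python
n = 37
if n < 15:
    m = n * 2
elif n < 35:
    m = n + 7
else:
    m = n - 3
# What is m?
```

Trace:
`n = 37` → n = 37
`if n < 15: ...` → n < 15 is False, n < 35 is False, take else branch → m = 34
So m = 34

Answer: 34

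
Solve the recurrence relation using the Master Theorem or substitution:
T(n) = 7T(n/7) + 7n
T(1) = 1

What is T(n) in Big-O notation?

By Master Theorem: a=7, b=7, f(n)=7n. Since log_7(7) = 1 and f(n) = Θ(n^1), Case 2 applies. T(n) = O(n log n).

Answer: O(n log n)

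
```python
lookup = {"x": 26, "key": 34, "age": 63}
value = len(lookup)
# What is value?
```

Trace:
`lookup = {"x": 26, "key": 34, "age": 63}` → lookup = {'x': 26, 'key': 34, 'age': 63}
`value = len(lookup)` → value = 3
So value = 3

Answer: 3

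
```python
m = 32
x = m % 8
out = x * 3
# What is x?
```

Trace:
`m = 32` → m = 32
`x = m % 8` → x = 0
`out = x * 3` → out = 0
So x = 0

Answer: 0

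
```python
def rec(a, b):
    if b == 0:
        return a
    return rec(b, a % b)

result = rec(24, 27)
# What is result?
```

rec(24, 27) -> rec(27, 24) -> rec(24, 3) -> rec(3, 0) -> 3

Answer: 3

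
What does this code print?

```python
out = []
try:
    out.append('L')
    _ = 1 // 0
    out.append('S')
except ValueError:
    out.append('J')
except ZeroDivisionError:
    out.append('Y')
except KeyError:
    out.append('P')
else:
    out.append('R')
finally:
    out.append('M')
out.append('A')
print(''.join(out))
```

Execution trace: 'L' (try body) → 'Y' (except ZeroDivisionError) → 'M' (finally) → 'A' (after the try/except). Output: LYMA

Answer: LYMA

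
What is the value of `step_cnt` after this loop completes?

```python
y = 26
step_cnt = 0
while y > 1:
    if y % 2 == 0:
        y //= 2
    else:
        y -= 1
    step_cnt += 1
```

Steps to reduce 26 to 1
`step_cnt` takes the values: 0 → 1 → 2 → 3 → 4 → 5 → 6

Answer: 6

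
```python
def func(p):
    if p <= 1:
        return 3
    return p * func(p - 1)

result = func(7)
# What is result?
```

func(7) = 7 * 6 * 5 * 4 * 3 * 2 * 3 = 15120

Answer: 15120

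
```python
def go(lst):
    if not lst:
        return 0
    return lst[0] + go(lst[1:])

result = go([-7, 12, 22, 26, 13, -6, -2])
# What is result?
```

(-7) + 12 + 22 + 26 + 13 + (-6) + (-2) + 0 = 58

Answer: 58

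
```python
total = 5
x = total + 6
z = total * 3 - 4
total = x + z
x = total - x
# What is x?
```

Trace:
`total = 5` → total = 5
`x = total + 6` → x = 11
`z = total * 3 - 4` → z = 11
`total = x + z` → total = 22
`x = total - x` → x = 11
So x = 11

Answer: 11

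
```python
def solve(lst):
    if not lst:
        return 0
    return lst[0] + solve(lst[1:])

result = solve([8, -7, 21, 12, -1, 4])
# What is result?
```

8 + (-7) + 21 + 12 + (-1) + 4 + 0 = 37

Answer: 37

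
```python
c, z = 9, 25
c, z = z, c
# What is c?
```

Trace:
`c, z = 9, 25` → c = 9; z = 25
`c, z = z, c` → c = 25; z = 9
So c = 25

Answer: 25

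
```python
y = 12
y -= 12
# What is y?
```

Trace:
`y = 12` → y = 12
`y -= 12` → y = 0
So y = 0

Answer: 0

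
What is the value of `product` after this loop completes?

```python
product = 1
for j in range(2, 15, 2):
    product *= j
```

Product of even numbers 2 to 14
`product` takes the values: 1 → 2 → 8 → 48 → 384 → 3840 → 46080 → 645120

Answer: 645120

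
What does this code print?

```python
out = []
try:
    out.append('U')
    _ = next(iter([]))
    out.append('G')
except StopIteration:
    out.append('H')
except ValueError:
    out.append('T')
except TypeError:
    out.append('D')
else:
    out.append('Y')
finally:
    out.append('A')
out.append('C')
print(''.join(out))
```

Execution trace: 'U' (try body) → 'H' (except StopIteration) → 'A' (finally) → 'C' (after the try/except). Output: UHAC

Answer: UHAC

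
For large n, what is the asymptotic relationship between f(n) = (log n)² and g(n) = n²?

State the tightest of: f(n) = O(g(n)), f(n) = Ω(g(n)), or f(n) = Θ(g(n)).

(log n)² vs n²: f(n) = O(g(n)) but not Ω(g(n)) — n² grows strictly faster than (log n)².

Answer: f(n) = O(g(n)) but not Ω(g(n)) — n² grows strictly faster than (log n)².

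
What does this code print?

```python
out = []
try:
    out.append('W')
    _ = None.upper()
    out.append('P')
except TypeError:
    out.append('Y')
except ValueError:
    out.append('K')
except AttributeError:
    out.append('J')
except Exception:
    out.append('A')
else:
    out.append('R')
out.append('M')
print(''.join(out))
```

Execution trace: 'W' (try body) → 'J' (except AttributeError) → 'M' (after the try/except). Output: WJM

Answer: WJM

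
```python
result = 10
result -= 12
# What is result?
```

Trace:
`result = 10` → result = 10
`result -= 12` → result = -2
So result = -2

Answer: -2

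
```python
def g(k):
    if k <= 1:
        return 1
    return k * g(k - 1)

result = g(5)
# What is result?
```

g(5) = 5 * 4 * 3 * 2 * 1 = 120

Answer: 120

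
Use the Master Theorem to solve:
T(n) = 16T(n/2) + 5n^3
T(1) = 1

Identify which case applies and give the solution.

a=16, b=2, f(n)=5n^3. log_2(16) = 4. Since c=3 < 4, Case 1 applies: T(n) = Θ(n^log_b(a)) = O(n^4).

Answer: O(n^4) - Case 1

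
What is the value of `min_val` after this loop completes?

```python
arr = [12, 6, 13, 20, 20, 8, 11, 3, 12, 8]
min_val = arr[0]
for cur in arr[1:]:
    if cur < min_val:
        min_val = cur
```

Minimum of [12, 6, 13, 20, 20, 8, 11, 3, 12, 8]
`min_val` takes the values: 12 → 6 → 3

Answer: 3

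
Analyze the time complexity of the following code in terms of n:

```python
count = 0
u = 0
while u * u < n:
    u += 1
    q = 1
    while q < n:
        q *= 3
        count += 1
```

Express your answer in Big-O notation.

Each loop level contributes: √n × log n. Multiplying the contributions gives O(√n log n).

Answer: O(√n log n)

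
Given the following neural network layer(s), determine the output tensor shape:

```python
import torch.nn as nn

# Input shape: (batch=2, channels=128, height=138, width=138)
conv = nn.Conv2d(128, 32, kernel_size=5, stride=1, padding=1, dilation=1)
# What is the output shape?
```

Input: (2, 128, 138, 138) -> Output: (2, 32, 136, 136)

Answer: (2, 32, 136, 136)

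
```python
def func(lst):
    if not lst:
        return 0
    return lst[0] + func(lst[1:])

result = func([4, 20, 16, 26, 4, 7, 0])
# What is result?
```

4 + 20 + 16 + 26 + 4 + 7 + 0 + 0 = 77

Answer: 77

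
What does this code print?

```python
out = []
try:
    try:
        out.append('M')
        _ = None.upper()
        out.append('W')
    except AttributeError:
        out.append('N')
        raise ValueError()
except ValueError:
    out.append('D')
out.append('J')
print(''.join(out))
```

Execution trace: 'M' (try body) → 'N' (except AttributeError) → 'D' (outer except ValueError) → 'J' (after the try/except). Output: MNDJ

Answer: MNDJ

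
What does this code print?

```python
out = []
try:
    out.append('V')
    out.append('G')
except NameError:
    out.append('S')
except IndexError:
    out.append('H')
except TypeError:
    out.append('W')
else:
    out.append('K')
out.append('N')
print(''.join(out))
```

Execution trace: 'V' (try body) → 'G' (try body, no exception) → 'K' (else) → 'N' (after the try/except). Output: VGKN

Answer: VGKN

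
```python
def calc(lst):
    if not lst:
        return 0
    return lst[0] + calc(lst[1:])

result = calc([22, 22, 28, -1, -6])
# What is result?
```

22 + 22 + 28 + (-1) + (-6) + 0 = 65

Answer: 65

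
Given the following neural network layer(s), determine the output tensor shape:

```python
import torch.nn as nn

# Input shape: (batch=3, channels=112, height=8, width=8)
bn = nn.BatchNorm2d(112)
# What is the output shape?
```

Input: (3, 112, 8, 8) -> Output: (3, 112, 8, 8)

Answer: (3, 112, 8, 8)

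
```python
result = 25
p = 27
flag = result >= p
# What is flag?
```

Trace:
`result = 25` → result = 25
`p = 27` → p = 27
`flag = result >= p` → flag = False
So flag = False

Answer: False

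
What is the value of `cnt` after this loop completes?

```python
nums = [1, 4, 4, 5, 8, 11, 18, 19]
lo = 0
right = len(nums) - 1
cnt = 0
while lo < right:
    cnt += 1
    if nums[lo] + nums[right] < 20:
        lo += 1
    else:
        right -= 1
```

Steps to find pair summing to 20
`cnt` takes the values: 0 → 1 → 2 → 3 → 4 → 5 → 6 → 7

Answer: 7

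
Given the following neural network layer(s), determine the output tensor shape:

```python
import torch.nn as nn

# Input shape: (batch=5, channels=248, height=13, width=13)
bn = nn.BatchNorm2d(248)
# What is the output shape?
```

Input: (5, 248, 13, 13) -> Output: (5, 248, 13, 13)

Answer: (5, 248, 13, 13)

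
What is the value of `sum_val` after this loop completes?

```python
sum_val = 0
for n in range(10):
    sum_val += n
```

Sum of 0 to 9 = 45
`sum_val` takes the values: 0 → 1 → 3 → 6 → 10 → 15 → 21 → 28 → 36 → 45

Answer: 45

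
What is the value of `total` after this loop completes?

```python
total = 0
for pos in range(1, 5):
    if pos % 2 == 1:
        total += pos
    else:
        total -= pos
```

Add odd, subtract even
`total` takes the values: 0 → 1 → -1 → 2 → -2

Answer: -2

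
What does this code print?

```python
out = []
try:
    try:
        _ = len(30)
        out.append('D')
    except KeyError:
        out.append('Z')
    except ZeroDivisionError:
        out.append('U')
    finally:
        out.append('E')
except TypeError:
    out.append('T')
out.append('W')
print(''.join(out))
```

Execution trace: 'E' (finally) → 'T' (outer except TypeError) → 'W' (after the try/except). Output: ETW

Answer: ETW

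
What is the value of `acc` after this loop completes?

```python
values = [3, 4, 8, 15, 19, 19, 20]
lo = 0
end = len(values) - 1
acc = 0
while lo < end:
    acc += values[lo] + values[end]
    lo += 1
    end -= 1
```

Sum of pairs from ends
`acc` takes the values: 0 → 23 → 46 → 73

Answer: 73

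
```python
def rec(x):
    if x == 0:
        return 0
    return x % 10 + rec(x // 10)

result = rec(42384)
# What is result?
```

Sum of digits of 42384: 4 + 8 + 3 + 2 + 4 = 21

Answer: 21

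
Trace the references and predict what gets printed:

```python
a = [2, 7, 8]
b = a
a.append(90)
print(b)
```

Key concept: basic list aliasing.
Step by step:
`a = [2, 7, 8]` → a = [2, 7, 8]
`b = a` → b = [2, 7, 8] (same object as a)
`a.append(90)` → a = [2, 7, 8, 90] (same object as b); b = [2, 7, 8, 90] (same object as a)
`print(b)` → prints [2, 7, 8, 90]

Answer: [2, 7, 8, 90]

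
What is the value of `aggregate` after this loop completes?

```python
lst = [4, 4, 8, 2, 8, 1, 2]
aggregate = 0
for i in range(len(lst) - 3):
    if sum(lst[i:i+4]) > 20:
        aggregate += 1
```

Count windows with sum > 20
`aggregate` takes the values: 0 → 1

Answer: 1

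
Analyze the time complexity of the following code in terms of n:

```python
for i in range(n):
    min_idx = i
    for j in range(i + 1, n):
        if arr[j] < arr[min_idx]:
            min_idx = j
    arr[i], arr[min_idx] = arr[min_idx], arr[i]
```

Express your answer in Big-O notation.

This is Selection sort. Time complexity: O(n²).

Answer: O(n²)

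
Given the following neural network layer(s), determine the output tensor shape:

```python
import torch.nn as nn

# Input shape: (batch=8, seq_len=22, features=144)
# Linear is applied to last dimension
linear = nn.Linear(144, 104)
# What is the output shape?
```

Input: (8, 22, 144) -> Output: (8, 22, 104)

Answer: (8, 22, 104)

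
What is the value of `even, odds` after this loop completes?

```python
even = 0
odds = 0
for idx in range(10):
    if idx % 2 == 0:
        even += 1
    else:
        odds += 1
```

Count evens and odds in range(10)
`even, odds` takes the values: (0, 0) → (1, 0) → (1, 1) → (2, 1) → (2, 2) → (3, 2) → (3, 3) → (4, 3) → (4, 4) → (5, 4) → (5, 5)

Answer: 5, 5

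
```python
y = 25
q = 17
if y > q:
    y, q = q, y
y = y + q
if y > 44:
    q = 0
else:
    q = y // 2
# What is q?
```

Trace:
`y = 25` → y = 25
`q = 17` → q = 17
`if y > q: ...` → y > q is True → y = 17; q = 25
`y = y + q` → y = 42
`if y > 44: ...` → y > 44 is False, take else branch → q = 21
So q = 21

Answer: 21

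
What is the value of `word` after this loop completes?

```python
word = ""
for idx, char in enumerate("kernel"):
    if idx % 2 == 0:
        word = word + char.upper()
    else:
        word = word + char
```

Uppercase even positions in 'kernel'
`word` takes the values: "" → "K" → "Ke" → "KeR" → "KeRn" → "KeRnE" → "KeRnEl"

Answer: "KeRnEl"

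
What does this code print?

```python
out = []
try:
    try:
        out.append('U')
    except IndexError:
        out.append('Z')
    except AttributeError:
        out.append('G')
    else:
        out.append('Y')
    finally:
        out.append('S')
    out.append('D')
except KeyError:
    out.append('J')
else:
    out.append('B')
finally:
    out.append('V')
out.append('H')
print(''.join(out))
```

Execution trace: 'U' (inner try body, no exception) → 'Y' (inner else) → 'S' (inner finally) → 'D' (try body, no exception) → 'B' (else) → 'V' (finally) → 'H' (after the try/except). Output: UYSDBVH

Answer: UYSDBVH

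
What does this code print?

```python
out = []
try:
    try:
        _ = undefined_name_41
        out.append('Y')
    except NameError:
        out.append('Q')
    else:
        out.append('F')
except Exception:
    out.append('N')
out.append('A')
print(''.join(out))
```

Execution trace: 'Q' (inner except NameError) → 'A' (after the try/except). Output: QA

Answer: QA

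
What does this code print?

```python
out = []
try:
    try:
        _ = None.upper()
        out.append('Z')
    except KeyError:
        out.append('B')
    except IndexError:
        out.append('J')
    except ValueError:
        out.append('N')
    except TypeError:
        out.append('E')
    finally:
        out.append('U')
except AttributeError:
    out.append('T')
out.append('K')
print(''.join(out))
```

Execution trace: 'U' (finally) → 'T' (outer except AttributeError) → 'K' (after the try/except). Output: UTK

Answer: UTK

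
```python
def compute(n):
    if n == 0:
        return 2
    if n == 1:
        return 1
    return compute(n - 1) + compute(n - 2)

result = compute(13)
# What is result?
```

Build up from base cases: compute(0)=2, compute(1)=1, compute(2)=3, compute(3)=4, compute(4)=7, compute(5)=11, compute(6)=18, ..., compute(13)=521

Answer: 521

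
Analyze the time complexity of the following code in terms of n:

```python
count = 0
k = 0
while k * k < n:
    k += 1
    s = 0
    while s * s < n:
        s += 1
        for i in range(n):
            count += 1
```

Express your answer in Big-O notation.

Each loop level contributes: √n × √n × n. Multiplying the contributions gives O(n^2).

Answer: O(n^2)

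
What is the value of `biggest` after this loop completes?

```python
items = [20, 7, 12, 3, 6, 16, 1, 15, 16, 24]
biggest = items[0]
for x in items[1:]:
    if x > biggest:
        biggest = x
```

Maximum of [20, 7, 12, 3, 6, 16, 1, 15, 16, 24]
`biggest` takes the values: 20 → 24

Answer: 24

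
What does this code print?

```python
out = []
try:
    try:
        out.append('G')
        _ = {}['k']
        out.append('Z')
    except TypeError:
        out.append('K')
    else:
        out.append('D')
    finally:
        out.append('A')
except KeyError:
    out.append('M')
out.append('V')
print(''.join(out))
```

Execution trace: 'G' (try body) → 'A' (finally) → 'M' (outer except KeyError) → 'V' (after the try/except). Output: GAMV

Answer: GAMV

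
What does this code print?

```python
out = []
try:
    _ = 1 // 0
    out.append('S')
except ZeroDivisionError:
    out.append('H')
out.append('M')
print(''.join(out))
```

Execution trace: 'H' (except ZeroDivisionError) → 'M' (after the try/except). Output: HM

Answer: HM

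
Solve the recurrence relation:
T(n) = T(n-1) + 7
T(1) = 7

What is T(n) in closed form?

Unrolling: T(n) = T(1) + 7·(n-1) = 7 + 7(n-1) = 7n.

Answer: T(n) = 7n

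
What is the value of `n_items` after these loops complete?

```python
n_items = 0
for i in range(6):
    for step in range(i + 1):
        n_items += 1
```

Triangle: 1 + 2 + ... + 6
`n_items` takes the values: 0 → 1 → 2 → 3 → 4 → 5 → 6 → 7 → 8 → 9 → 10 → 11 → 12 → 13 → 14 → 15 → 16 → 17 → 18 → 19 → 20 → 21

Answer: 21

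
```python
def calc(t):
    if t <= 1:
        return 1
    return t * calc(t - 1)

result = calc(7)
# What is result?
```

calc(7) = 7 * 6 * 5 * 4 * 3 * 2 * 1 = 5040

Answer: 5040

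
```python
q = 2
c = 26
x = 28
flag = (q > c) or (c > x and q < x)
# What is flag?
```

Trace:
`q = 2` → q = 2
`c = 26` → c = 26
`x = 28` → x = 28
`flag = (q > c) or (c > x and q < x)` → flag = False
So flag = False

Answer: False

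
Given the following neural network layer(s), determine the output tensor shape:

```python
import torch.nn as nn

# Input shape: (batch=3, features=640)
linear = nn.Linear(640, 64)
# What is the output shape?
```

Input: (3, 640) -> Output: (3, 64)

Answer: (3, 64)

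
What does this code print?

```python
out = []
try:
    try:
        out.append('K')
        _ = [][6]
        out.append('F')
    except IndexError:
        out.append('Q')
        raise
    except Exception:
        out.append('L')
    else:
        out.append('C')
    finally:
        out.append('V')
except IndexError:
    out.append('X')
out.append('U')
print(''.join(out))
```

Execution trace: 'K' (inner try body) → 'Q' (inner except IndexError) → 'V' (inner finally) → 'X' (outer except IndexError) → 'U' (after the try/except). Output: KQVXU

Answer: KQVXU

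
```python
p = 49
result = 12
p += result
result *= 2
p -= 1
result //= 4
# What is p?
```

Trace:
`p = 49` → p = 49
`result = 12` → result = 12
`p += result` → p = 61
`result *= 2` → result = 24
`p -= 1` → p = 60
`result //= 4` → result = 6
So p = 60

Answer: 60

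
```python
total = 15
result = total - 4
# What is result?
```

Trace:
`total = 15` → total = 15
`result = total - 4` → result = 11
So result = 11

Answer: 11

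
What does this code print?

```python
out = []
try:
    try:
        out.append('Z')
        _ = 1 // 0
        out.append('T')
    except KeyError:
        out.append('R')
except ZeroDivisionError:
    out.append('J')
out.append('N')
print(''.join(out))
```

Execution trace: 'Z' (try body) → 'J' (outer except ZeroDivisionError) → 'N' (after the try/except). Output: ZJN

Answer: ZJN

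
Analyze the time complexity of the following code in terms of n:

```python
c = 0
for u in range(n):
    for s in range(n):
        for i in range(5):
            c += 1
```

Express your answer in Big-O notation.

Each loop level contributes: n × n × 1. Multiplying the contributions gives O(n^2).

Answer: O(n^2)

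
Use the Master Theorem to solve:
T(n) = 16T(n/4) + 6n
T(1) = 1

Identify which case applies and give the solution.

a=16, b=4, f(n)=6n. log_4(16) = 2. Since c=1 < 2, Case 1 applies: T(n) = Θ(n^log_b(a)) = O(n^2).

Answer: O(n^2) - Case 1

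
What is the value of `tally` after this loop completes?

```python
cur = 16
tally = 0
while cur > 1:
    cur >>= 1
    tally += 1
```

Count right shifts until 1
`tally` takes the values: 0 → 1 → 2 → 3 → 4

Answer: 4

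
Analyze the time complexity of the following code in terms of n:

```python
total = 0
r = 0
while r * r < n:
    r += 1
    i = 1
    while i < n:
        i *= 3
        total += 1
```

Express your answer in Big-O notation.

Each loop level contributes: √n × log n. Multiplying the contributions gives O(√n log n).

Answer: O(√n log n)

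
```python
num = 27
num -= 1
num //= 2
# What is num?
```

Trace:
`num = 27` → num = 27
`num -= 1` → num = 26
`num //= 2` → num = 13
So num = 13

Answer: 13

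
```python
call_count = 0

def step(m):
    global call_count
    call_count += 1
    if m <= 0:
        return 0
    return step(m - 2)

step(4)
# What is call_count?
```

Linear recursion stepping by 2: 3 calls from m=4 down to ≤0.

Answer: 3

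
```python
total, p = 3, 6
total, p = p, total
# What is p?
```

Trace:
`total, p = 3, 6` → total = 3; p = 6
`total, p = p, total` → total = 6; p = 3
So p = 3

Answer: 3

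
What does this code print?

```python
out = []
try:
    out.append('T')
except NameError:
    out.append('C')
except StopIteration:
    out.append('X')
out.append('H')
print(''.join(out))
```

Execution trace: 'T' (try body, no exception) → 'H' (after the try/except). Output: TH

Answer: TH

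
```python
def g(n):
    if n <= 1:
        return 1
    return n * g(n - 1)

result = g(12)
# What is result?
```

g(12) = 12 * 11 * 10 * 9 * 8 * 7 * 6 * 5 * 4 * 3 * 2 * 1 = 479001600

Answer: 479001600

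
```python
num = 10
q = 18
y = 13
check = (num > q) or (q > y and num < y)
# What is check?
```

Trace:
`num = 10` → num = 10
`q = 18` → q = 18
`y = 13` → y = 13
`check = (num > q) or (q > y and num < y)` → check = True
So check = True

Answer: True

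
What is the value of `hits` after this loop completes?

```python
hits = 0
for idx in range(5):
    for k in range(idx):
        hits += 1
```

Triangle number: 0+1+2+...+4
`hits` takes the values: 0 → 1 → 2 → 3 → 4 → 5 → 6 → 7 → 8 → 9 → 10

Answer: 10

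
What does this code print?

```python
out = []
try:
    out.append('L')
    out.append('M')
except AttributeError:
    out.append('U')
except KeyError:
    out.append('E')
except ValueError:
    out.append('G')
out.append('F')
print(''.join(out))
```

Execution trace: 'L' (try body) → 'M' (try body, no exception) → 'F' (after the try/except). Output: LMF

Answer: LMF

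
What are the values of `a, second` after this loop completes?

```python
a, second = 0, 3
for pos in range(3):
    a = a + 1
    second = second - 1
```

a goes 0→3, second goes 3→0
`a, second` takes the values: (0, 3) → (1, 3) → (1, 2) → (2, 2) → (2, 1) → (3, 1) → (3, 0)

Answer: 3, 0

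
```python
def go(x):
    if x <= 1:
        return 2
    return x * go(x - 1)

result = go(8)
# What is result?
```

go(8) = 8 * 7 * 6 * 5 * 4 * 3 * 2 * 2 = 80640

Answer: 80640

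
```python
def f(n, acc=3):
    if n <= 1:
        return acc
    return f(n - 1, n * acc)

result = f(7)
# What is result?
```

Accumulator trace (n, acc): (7, 3) -> (6, 21) -> (5, 126) -> (4, 630) -> (3, 2520) -> (2, 7560) -> (1, 15120) -> return 15120

Answer: 15120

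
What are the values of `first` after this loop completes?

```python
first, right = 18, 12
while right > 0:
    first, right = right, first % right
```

GCD of 18 and 12
`first` takes the values: 18 → 12 → 6

Answer: 6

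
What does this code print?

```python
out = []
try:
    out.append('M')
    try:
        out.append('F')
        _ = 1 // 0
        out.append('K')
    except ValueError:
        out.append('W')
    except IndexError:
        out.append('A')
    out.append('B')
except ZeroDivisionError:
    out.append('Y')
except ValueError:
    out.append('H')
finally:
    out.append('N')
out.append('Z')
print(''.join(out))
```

Execution trace: 'M' (try body) → 'F' (inner try body) → 'Y' (except ZeroDivisionError) → 'N' (finally) → 'Z' (after the try/except). Output: MFYNZ

Answer: MFYNZ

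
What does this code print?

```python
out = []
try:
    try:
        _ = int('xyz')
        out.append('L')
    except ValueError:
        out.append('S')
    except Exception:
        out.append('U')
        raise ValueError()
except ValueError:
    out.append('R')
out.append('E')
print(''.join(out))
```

Execution trace: 'S' (inner except ValueError) → 'E' (after the try/except). Output: SE

Answer: SE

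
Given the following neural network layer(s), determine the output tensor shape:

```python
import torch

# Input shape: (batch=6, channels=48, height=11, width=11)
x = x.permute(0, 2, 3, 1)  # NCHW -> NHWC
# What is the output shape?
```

Input: (6, 48, 11, 11) -> Output: (6, 11, 11, 48)

Answer: (6, 11, 11, 48)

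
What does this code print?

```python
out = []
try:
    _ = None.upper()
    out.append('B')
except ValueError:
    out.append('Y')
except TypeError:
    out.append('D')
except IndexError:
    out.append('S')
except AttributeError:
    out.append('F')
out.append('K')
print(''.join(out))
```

Execution trace: 'F' (except AttributeError) → 'K' (after the try/except). Output: FK

Answer: FK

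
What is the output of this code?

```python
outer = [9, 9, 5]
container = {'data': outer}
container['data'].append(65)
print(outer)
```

Key concept: dict holds reference to list.
Step by step:
`outer = [9, 9, 5]` → outer = [9, 9, 5]
`container = {'data': outer}` → container = {'data': [9, 9, 5]}
`container['data'].append(65)` → outer = [9, 9, 5, 65]; container = {'data': [9, 9, 5, 65]}
`print(outer)` → prints [9, 9, 5, 65]

Answer: [9, 9, 5, 65]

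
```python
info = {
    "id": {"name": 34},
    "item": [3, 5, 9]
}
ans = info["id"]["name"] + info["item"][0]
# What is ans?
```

Trace:
`info = { ...` → info = {'id': {'name': 34}, 'item': [3, 5, 9]}
`ans = info["id"]["name"] + info["item"][0]` → ans = 37
So ans = 37

Answer: 37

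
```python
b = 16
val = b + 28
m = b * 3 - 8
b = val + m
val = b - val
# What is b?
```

Trace:
`b = 16` → b = 16
`val = b + 28` → val = 44
`m = b * 3 - 8` → m = 40
`b = val + m` → b = 84
`val = b - val` → val = 40
So b = 84

Answer: 84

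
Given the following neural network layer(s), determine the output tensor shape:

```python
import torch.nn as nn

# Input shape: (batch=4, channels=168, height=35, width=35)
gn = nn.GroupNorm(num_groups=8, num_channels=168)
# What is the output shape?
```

Input: (4, 168, 35, 35) -> Output: (4, 168, 35, 35)

Answer: (4, 168, 35, 35)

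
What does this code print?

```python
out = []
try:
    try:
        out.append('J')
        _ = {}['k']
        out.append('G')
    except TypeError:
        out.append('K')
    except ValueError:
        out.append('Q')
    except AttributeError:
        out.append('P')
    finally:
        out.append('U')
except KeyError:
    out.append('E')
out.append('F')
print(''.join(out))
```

Execution trace: 'J' (try body) → 'U' (finally) → 'E' (outer except KeyError) → 'F' (after the try/except). Output: JUEF

Answer: JUEF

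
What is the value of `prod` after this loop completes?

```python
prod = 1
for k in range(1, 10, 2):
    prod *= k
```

Product of 1, 3, 5, ... up to 9
`prod` takes the values: 1 → 3 → 15 → 105 → 945

Answer: 945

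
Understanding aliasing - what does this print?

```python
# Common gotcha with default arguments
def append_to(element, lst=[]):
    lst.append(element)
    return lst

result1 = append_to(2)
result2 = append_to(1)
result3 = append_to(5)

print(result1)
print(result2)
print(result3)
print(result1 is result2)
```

Key concept: mutable default argument gotcha.
Step by step:
`result1 = append_to(2)` → result1 = [2]
`result2 = append_to(1)` → result1 = [2, 1] (same object as result2); result2 = [2, 1] (same object as result1)
`result3 = append_to(5)` → result1 = [2, 1, 5] (same object as result2, result3); result2 = [2, 1, 5] (same object as result1, result3); result3 = [2, 1, 5] (same object as result1, result2)
`print(result1)` → prints [2, 1, 5]
`print(result2)` → prints [2, 1, 5]
`print(result3)` → prints [2, 1, 5]
`print(result1 is result2)` → prints True

Answer:
[2, 1, 5]
[2, 1, 5]
[2, 1, 5]
True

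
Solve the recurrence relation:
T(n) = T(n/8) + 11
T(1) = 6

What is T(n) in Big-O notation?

Each step divides n by 8 and adds 11. After log_8(n) steps we reach T(1)=6. So T(n) = 11·log_8(n) + 6 = O(log n).

Answer: O(log n)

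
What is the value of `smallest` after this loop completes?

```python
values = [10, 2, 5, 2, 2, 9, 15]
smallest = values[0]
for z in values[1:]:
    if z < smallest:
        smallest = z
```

Minimum of [10, 2, 5, 2, 2, 9, 15]
`smallest` takes the values: 10 → 2

Answer: 2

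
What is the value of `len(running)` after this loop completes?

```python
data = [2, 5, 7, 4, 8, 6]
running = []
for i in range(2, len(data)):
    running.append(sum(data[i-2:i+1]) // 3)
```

Number of 3-element averages
`running` takes the values: [] → [4] → [4, 5] → [4, 5, 6] → [4, 5, 6, 6]
So `len(running)` = 4

Answer: 4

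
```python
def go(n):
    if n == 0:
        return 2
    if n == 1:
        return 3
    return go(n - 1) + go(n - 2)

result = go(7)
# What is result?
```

Build up from base cases: go(0)=2, go(1)=3, go(2)=5, go(3)=8, go(4)=13, go(5)=21, go(6)=34, ..., go(7)=55

Answer: 55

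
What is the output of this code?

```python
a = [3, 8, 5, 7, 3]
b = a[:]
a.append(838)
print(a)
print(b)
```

Key concept: slice [:] creates copy.
Step by step:
`a = [3, 8, 5, 7, 3]` → a = [3, 8, 5, 7, 3]
`b = a[:]` → b = [3, 8, 5, 7, 3]
`a.append(838)` → a = [3, 8, 5, 7, 3, 838]
`print(a)` → prints [3, 8, 5, 7, 3, 838]
`print(b)` → prints [3, 8, 5, 7, 3]

Answer:
[3, 8, 5, 7, 3, 838]
[3, 8, 5, 7, 3]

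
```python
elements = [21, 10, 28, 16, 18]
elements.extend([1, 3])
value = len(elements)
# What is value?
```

Trace:
`elements = [21, 10, 28, 16, 18]` → elements = [21, 10, 28, 16, 18]
`elements.extend([1, 3])` → elements = [21, 10, 28, 16, 18, 1, 3]
`value = len(elements)` → value = 7
So value = 7

Answer: 7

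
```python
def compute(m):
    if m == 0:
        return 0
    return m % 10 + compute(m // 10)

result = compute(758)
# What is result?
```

Sum of digits of 758: 8 + 5 + 7 = 20

Answer: 20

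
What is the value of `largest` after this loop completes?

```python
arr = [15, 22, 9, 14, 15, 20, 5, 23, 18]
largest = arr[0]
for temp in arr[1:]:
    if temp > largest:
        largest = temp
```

Maximum of [15, 22, 9, 14, 15, 20, 5, 23, 18]
`largest` takes the values: 15 → 22 → 23

Answer: 23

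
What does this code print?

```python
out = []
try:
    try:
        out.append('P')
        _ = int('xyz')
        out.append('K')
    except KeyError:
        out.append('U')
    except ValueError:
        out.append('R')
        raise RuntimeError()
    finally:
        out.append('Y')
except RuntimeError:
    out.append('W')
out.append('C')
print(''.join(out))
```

Execution trace: 'P' (try body) → 'R' (except ValueError) → 'Y' (finally) → 'W' (outer except RuntimeError) → 'C' (after the try/except). Output: PRYWC

Answer: PRYWC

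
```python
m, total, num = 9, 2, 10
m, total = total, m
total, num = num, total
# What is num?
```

Trace:
`m, total, num = 9, 2, 10` → m = 9; total = 2; num = 10
`m, total = total, m` → m = 2; total = 9
`total, num = num, total` → total = 10; num = 9
So num = 9

Answer: 9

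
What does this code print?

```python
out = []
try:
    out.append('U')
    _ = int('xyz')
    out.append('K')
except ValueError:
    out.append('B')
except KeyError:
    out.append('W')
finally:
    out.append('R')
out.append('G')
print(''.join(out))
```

Execution trace: 'U' (try body) → 'B' (except ValueError) → 'R' (finally) → 'G' (after the try/except). Output: UBRG

Answer: UBRG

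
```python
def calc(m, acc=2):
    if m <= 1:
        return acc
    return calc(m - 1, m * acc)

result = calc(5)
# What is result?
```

Accumulator trace (n, acc): (5, 2) -> (4, 10) -> (3, 40) -> (2, 120) -> (1, 240) -> return 240

Answer: 240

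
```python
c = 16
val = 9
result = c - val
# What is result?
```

Trace:
`c = 16` → c = 16
`val = 9` → val = 9
`result = c - val` → result = 7
So result = 7

Answer: 7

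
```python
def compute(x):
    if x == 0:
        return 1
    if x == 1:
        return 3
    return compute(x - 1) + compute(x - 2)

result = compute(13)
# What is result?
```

Build up from base cases: compute(0)=1, compute(1)=3, compute(2)=4, compute(3)=7, compute(4)=11, compute(5)=18, compute(6)=29, ..., compute(13)=843

Answer: 843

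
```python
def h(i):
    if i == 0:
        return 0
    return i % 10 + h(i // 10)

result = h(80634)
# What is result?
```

Sum of digits of 80634: 4 + 3 + 6 + 0 + 8 = 21

Answer: 21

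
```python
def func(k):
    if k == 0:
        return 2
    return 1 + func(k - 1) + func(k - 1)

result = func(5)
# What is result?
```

func(k) = 1 + 2·func(k-1), func(0)=2. Closed form: (2+1)·2^5 - 1 = 95.

Answer: 95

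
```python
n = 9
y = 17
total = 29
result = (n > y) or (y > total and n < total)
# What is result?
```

Trace:
`n = 9` → n = 9
`y = 17` → y = 17
`total = 29` → total = 29
`result = (n > y) or (y > total and n < total)` → result = False
So result = False

Answer: False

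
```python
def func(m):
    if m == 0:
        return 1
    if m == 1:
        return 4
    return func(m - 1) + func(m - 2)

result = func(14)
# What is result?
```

Build up from base cases: func(0)=1, func(1)=4, func(2)=5, func(3)=9, func(4)=14, func(5)=23, func(6)=37, ..., func(14)=1741

Answer: 1741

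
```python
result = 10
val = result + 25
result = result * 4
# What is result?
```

Trace:
`result = 10` → result = 10
`val = result + 25` → val = 35
`result = result * 4` → result = 40
So result = 40

Answer: 40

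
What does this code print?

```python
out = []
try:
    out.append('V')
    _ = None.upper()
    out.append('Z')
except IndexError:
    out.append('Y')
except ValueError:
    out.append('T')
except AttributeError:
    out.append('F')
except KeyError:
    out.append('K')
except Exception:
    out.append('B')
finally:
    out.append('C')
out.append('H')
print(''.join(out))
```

Execution trace: 'V' (try body) → 'F' (except AttributeError) → 'C' (finally) → 'H' (after the try/except). Output: VFCH

Answer: VFCH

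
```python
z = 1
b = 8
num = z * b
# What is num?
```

Trace:
`z = 1` → z = 1
`b = 8` → b = 8
`num = z * b` → num = 8
So num = 8

Answer: 8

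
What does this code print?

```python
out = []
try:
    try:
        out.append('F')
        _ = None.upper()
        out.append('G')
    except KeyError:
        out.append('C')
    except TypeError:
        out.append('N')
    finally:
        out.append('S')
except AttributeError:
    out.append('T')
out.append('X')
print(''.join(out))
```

Execution trace: 'F' (try body) → 'S' (finally) → 'T' (outer except AttributeError) → 'X' (after the try/except). Output: FSTX

Answer: FSTX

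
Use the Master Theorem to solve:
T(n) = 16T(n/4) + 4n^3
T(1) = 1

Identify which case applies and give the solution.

a=16, b=4, f(n)=4n^3. log_4(16) = 2. Since c=3 > 2 and the regularity condition holds (16(n/4)^3 = (16/4^3)n^3 with 16/4^3 < 1), Case 3 applies: T(n) = Θ(f(n)) = O(n^3).

Answer: O(n^3) - Case 3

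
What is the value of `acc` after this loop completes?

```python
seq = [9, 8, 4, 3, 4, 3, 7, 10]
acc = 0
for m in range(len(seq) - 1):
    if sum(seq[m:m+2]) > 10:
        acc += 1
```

Count windows with sum > 10
`acc` takes the values: 0 → 1 → 2 → 3

Answer: 3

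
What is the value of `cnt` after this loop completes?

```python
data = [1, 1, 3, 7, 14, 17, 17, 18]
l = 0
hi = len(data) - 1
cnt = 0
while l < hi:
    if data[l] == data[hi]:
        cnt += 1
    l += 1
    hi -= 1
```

Count matching pairs from ends
`cnt` takes the values: 0

Answer: 0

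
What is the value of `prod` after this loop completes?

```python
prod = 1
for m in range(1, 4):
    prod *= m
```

3! = 6
`prod` takes the values: 1 → 2 → 6

Answer: 6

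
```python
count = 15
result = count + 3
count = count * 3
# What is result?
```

Trace:
`count = 15` → count = 15
`result = count + 3` → result = 18
`count = count * 3` → count = 45
So result = 18

Answer: 18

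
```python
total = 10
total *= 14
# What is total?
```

Trace:
`total = 10` → total = 10
`total *= 14` → total = 140
So total = 140

Answer: 140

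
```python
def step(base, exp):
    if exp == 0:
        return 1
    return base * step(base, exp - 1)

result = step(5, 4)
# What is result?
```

step(5, 4) = 5 * 5 * 5 * 5 = 625

Answer: 625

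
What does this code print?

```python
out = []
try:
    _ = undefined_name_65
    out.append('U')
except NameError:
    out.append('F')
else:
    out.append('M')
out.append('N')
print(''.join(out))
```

Execution trace: 'F' (except NameError) → 'N' (after the try/except). Output: FN

Answer: FN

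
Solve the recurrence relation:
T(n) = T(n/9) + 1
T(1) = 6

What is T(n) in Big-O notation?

Each step divides n by 9 and adds 1. After log_9(n) steps we reach T(1)=6. So T(n) = 1·log_9(n) + 6 = O(log n).

Answer: O(log n)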